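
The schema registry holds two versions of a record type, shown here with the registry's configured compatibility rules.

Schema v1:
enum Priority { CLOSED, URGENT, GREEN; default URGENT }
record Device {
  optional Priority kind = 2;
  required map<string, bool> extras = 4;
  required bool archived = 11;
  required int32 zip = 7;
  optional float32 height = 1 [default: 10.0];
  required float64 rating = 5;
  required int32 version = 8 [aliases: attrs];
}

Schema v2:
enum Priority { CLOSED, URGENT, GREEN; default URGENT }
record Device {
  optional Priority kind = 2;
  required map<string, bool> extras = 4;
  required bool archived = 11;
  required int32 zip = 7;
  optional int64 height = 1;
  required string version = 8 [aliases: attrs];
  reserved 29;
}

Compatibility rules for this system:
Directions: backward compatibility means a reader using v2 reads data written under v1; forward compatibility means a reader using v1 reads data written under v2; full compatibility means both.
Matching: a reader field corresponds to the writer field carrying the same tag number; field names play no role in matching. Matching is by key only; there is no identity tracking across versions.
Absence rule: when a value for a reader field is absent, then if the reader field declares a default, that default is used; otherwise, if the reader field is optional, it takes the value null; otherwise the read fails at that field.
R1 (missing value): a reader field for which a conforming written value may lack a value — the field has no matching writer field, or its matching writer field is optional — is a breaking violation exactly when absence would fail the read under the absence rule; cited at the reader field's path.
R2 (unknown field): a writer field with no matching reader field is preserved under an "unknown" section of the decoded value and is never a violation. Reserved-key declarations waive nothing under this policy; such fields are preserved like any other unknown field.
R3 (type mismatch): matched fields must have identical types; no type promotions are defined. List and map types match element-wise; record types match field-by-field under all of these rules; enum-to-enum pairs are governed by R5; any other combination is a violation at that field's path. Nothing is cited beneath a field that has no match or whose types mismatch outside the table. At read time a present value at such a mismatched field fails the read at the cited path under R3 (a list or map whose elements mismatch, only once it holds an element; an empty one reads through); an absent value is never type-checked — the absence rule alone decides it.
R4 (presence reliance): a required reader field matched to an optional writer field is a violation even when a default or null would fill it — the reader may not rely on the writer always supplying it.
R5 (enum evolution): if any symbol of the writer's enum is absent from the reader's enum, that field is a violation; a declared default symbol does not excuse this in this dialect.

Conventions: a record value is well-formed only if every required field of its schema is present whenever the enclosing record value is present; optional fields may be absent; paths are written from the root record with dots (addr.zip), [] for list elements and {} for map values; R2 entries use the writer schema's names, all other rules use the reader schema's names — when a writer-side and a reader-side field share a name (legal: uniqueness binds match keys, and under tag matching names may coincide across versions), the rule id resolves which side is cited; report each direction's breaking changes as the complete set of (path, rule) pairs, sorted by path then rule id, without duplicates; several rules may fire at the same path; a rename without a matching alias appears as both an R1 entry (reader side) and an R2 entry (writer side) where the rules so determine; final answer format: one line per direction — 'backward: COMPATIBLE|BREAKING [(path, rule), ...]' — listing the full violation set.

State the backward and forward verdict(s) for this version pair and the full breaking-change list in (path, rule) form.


arrows below run writer -> reader for Device
backward on Device — v2 reading data written by v1:
  kind: Priority -> Priority, writer optional; from kind
  extras: map<string, bool> -> map<string, bool>, writer required; from extras
  archived: bool -> bool, writer required; from archived
  zip: int32 -> int32, writer required; from zip
  height: float32 -> int64, writer optional; from height
  version: int32 -> string, writer required; from version
  leftover writer field: rating
  R3 fires at height
  R3 fires at version
  => backward: BREAKING (2)
forward on Device — v1 reading data written by v2:
  kind: Priority -> Priority, writer optional; from kind
  extras: map<string, bool> -> map<string, bool>, writer required; from extras
  archived: bool -> bool, writer required; from archived
  zip: int32 -> int32, writer required; from zip
  height: int64 -> float32, writer optional; from height
  rating: no writer match
  version: string -> int32, writer required; from version
  R3 fires at height
  R1 fires at rating
  R3 fires at version
  => forward: BREAKING (3)

backward: BREAKING [(height, R3), (version, R3)]; forward: BREAKING [(height, R3), (rating, R1), (version, R3)]


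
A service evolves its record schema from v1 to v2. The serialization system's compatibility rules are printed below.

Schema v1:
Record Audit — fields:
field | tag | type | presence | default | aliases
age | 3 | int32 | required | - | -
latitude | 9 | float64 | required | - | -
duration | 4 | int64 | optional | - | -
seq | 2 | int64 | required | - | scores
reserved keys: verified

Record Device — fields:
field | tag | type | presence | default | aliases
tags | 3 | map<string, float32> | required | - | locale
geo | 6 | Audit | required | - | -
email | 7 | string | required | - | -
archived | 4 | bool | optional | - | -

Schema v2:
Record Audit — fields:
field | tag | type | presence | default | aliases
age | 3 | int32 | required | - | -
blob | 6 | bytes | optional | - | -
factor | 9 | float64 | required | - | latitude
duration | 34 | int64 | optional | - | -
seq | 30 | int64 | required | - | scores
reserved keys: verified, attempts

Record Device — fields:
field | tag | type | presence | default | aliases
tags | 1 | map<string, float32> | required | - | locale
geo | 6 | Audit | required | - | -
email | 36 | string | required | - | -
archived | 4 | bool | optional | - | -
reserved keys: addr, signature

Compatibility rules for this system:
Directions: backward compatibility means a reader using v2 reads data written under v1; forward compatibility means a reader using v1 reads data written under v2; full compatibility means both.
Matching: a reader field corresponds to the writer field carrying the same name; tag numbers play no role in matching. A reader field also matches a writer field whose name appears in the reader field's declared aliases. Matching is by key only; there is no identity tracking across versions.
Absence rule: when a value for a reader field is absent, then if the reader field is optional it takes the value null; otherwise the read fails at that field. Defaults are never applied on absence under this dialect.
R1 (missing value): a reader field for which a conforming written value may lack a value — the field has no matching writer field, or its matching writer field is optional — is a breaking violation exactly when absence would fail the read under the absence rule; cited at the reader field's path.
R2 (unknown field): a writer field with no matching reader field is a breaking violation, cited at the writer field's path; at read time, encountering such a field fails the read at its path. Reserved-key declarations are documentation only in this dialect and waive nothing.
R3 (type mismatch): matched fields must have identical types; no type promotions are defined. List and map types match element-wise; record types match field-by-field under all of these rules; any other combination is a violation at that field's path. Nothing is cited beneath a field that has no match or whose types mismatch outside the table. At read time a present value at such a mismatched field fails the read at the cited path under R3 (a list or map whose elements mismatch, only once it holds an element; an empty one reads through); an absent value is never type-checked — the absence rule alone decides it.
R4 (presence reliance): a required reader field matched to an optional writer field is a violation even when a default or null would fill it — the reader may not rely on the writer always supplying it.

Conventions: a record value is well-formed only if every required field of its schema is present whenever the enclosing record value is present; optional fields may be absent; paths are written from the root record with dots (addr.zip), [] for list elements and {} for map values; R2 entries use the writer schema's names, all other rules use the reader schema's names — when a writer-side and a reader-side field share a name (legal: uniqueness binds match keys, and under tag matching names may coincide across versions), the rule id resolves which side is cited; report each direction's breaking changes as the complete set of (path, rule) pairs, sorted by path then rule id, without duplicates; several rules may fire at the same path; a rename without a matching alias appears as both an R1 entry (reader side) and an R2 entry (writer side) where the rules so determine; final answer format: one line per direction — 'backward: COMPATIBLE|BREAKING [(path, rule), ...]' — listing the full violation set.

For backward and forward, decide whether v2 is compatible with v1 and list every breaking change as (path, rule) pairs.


backward: COMPATIBLE []; forward: BREAKING [(geo.blob, R2), (geo.factor, R2), (geo.latitude, R1)]

in Device below, arrows point writer -> reader
checking backward for Device: reader v2 against writer v1:
  tags: map<string, float32> -> map<string, float32>, writer required; from tags
  geo: Audit -> Audit, writer required; from geo
  email: string -> string, writer required; from email
  archived: bool -> bool, writer optional; from archived
  geo.age: int32 -> int32, writer required; from geo.age
  no writer field matches reader geo.blob
  geo.factor: float64 -> float64, writer required; from geo.latitude
  geo.duration: int64 -> int64, writer optional; from geo.duration
  geo.seq: int64 -> int64, writer required; from geo.seq
  => backward: COMPATIBLE
checking forward for Device: reader v1 against writer v2:
  tags: map<string, float32> -> map<string, float32>, writer required; from tags
  geo: Audit -> Audit, writer required; from geo
  email: string -> string, writer required; from email
  archived: bool -> bool, writer optional; from archived
  geo.age: int32 -> int32, writer required; from geo.age
  no writer field matches reader geo.latitude
  geo.duration: int64 -> int64, writer optional; from geo.duration
  geo.seq: int64 -> int64, writer required; from geo.seq
  writer field geo.blob has no reader counterpart
  writer field geo.factor has no reader counterpart
  breaking: (geo.blob, R2)
  breaking: (geo.factor, R2)
  breaking: (geo.latitude, R1)
  => forward verdict for Device: BREAKING, 3 violation(s)


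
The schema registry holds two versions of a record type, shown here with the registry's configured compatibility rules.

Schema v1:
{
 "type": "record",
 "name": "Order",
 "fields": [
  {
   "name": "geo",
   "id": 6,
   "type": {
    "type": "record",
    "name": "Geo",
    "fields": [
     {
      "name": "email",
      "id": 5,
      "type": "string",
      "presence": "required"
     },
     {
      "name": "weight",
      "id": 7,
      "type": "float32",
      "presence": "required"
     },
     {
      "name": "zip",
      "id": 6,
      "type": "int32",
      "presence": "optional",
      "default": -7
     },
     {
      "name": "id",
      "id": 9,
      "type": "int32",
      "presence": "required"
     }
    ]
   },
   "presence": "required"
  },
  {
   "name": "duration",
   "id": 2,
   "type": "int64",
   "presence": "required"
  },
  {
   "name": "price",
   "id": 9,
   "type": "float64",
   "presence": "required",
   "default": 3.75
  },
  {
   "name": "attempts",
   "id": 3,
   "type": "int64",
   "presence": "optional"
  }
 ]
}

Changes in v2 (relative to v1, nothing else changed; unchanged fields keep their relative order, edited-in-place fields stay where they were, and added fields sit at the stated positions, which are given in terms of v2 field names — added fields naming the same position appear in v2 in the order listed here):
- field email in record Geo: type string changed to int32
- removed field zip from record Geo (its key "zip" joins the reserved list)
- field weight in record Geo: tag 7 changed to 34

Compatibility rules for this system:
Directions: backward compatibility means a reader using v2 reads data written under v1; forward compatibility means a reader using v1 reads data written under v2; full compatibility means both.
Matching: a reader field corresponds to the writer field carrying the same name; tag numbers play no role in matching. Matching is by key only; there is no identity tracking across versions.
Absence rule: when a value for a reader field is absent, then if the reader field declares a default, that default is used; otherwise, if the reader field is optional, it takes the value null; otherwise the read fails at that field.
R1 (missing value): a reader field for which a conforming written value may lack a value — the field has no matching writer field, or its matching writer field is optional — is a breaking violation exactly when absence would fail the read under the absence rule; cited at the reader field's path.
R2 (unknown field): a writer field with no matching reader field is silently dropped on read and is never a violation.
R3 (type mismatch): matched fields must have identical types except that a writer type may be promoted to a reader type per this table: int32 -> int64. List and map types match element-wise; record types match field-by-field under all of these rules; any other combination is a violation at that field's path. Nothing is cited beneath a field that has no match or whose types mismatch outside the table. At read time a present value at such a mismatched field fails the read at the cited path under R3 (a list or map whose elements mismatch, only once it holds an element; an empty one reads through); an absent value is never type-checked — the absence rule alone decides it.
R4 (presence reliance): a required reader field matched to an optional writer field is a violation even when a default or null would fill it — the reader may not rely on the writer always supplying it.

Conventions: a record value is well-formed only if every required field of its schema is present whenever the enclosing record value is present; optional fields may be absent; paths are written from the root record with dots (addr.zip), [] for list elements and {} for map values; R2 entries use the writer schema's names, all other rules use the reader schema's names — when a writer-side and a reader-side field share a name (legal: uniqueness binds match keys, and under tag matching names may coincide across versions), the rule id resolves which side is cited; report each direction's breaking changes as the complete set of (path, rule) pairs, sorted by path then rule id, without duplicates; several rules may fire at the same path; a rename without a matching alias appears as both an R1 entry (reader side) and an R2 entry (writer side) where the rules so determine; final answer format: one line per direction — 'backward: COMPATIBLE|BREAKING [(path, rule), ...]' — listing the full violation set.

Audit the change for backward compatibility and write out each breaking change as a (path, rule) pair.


the writer's type comes first in each Order pair
backward pass over Order, reader schema v2, writer schema v1:
  writer required, Geo -> Geo: reader geo maps from writer geo
  writer required, int64 -> int64: reader duration maps from writer duration
  writer required, float64 -> float64: reader price maps from writer price
  writer optional, int64 -> int64: reader attempts maps from writer attempts
  writer required, string -> int32: reader geo.email maps from writer geo.email
  writer required, float32 -> float32: reader geo.weight maps from writer geo.weight
  writer required, int32 -> int32: reader geo.id maps from writer geo.id
  writer geo.zip: unknown to reader
  R3 fires at geo.email
  => backward: BREAKING (1)
checking off the Order differences that do not matter here:
  removed field zip from record Geo (its key "zip" joins the reserved list) -> fires no rule on Order, leaving the asked answer as it is
  field weight in record Geo: tag 7 changed to 34 -> fires no rule on Order, leaving the asked answer as it is

backward: BREAKING [(geo.email, R3)]


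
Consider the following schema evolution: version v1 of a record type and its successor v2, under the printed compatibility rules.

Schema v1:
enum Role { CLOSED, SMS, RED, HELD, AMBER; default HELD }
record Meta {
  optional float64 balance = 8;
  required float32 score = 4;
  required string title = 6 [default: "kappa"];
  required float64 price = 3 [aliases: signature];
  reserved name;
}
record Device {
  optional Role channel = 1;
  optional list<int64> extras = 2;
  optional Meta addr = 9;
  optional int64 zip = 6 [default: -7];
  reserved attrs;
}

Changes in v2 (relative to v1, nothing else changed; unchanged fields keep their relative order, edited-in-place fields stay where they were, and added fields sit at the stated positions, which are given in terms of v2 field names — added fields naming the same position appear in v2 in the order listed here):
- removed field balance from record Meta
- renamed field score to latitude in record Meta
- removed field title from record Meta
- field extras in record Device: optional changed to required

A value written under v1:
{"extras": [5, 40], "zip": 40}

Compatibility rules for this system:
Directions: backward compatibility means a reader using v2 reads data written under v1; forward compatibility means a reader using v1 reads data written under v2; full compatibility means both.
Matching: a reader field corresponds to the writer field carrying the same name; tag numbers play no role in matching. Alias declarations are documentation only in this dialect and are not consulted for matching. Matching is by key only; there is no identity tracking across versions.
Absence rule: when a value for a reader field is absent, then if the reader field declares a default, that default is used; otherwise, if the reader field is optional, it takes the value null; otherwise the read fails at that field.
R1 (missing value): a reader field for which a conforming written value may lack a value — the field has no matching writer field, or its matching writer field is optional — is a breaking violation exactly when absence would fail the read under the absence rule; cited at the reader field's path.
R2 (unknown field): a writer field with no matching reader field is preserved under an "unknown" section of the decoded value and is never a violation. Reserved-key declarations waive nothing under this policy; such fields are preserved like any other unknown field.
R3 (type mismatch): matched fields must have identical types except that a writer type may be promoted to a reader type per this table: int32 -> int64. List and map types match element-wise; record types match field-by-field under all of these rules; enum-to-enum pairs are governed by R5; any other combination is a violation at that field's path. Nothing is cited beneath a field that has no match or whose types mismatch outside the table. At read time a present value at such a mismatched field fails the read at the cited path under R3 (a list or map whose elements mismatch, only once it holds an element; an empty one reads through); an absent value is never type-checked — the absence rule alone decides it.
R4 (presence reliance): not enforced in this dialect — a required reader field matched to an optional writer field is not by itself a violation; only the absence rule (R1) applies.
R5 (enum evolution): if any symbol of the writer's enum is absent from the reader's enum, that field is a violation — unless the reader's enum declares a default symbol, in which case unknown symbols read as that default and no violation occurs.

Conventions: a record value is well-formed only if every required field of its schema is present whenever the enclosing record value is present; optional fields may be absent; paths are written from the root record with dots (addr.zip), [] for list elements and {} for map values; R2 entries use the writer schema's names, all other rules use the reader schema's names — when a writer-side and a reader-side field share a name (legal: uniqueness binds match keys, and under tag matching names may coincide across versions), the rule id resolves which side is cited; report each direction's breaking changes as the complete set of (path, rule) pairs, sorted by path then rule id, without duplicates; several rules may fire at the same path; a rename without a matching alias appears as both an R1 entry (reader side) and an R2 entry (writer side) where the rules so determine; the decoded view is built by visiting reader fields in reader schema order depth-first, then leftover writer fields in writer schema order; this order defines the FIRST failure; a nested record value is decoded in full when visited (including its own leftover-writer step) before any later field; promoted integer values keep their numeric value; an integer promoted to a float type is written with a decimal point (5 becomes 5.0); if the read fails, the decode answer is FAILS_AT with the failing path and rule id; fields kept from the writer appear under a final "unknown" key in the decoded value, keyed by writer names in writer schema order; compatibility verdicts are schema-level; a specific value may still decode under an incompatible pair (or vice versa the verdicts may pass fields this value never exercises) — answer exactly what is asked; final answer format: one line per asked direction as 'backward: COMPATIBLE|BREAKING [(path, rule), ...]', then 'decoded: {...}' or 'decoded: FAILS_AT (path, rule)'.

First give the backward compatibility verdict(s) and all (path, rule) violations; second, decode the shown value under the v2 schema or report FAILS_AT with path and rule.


the writer's type comes first in each Device pair
backward analysis of Device with v2 as reader and v1 as writer:
  channel <- channel (Role -> Role, writer optional)
  extras <- extras (list<int64> -> list<int64>, writer optional)
  addr <- addr (Meta -> Meta, writer optional)
  zip <- zip (int64 -> int64, writer optional)
  addr.latitude has no writer counterpart
  addr.price <- addr.price (float64 -> float64, writer required)
  leftover writer field: addr.balance
  leftover writer field: addr.score
  leftover writer field: addr.title
  violation R1 at addr.latitude
  violation R1 at extras
  => 2 violation(s): backward is BREAKING for Device
decode (reader v2):
  channel := null (not supplied -> null)
  extras := [5, 40]
  addr := null (not supplied -> null)
  zip := 40
  => decoded: {"channel": null, "extras": [5, 40], "addr": null, "zip": 40}
ruling out the remaining Device differences:
  removed field balance from record Meta -> fires no rule on Device, leaving the asked answer as it is
  removed field title from record Meta -> fires no rule on Device, leaving the asked answer as it is

backward: BREAKING [(addr.latitude, R1), (extras, R1)]; decoded: {"channel": null, "extras": [5, 40], "addr": null, "zip": 40}


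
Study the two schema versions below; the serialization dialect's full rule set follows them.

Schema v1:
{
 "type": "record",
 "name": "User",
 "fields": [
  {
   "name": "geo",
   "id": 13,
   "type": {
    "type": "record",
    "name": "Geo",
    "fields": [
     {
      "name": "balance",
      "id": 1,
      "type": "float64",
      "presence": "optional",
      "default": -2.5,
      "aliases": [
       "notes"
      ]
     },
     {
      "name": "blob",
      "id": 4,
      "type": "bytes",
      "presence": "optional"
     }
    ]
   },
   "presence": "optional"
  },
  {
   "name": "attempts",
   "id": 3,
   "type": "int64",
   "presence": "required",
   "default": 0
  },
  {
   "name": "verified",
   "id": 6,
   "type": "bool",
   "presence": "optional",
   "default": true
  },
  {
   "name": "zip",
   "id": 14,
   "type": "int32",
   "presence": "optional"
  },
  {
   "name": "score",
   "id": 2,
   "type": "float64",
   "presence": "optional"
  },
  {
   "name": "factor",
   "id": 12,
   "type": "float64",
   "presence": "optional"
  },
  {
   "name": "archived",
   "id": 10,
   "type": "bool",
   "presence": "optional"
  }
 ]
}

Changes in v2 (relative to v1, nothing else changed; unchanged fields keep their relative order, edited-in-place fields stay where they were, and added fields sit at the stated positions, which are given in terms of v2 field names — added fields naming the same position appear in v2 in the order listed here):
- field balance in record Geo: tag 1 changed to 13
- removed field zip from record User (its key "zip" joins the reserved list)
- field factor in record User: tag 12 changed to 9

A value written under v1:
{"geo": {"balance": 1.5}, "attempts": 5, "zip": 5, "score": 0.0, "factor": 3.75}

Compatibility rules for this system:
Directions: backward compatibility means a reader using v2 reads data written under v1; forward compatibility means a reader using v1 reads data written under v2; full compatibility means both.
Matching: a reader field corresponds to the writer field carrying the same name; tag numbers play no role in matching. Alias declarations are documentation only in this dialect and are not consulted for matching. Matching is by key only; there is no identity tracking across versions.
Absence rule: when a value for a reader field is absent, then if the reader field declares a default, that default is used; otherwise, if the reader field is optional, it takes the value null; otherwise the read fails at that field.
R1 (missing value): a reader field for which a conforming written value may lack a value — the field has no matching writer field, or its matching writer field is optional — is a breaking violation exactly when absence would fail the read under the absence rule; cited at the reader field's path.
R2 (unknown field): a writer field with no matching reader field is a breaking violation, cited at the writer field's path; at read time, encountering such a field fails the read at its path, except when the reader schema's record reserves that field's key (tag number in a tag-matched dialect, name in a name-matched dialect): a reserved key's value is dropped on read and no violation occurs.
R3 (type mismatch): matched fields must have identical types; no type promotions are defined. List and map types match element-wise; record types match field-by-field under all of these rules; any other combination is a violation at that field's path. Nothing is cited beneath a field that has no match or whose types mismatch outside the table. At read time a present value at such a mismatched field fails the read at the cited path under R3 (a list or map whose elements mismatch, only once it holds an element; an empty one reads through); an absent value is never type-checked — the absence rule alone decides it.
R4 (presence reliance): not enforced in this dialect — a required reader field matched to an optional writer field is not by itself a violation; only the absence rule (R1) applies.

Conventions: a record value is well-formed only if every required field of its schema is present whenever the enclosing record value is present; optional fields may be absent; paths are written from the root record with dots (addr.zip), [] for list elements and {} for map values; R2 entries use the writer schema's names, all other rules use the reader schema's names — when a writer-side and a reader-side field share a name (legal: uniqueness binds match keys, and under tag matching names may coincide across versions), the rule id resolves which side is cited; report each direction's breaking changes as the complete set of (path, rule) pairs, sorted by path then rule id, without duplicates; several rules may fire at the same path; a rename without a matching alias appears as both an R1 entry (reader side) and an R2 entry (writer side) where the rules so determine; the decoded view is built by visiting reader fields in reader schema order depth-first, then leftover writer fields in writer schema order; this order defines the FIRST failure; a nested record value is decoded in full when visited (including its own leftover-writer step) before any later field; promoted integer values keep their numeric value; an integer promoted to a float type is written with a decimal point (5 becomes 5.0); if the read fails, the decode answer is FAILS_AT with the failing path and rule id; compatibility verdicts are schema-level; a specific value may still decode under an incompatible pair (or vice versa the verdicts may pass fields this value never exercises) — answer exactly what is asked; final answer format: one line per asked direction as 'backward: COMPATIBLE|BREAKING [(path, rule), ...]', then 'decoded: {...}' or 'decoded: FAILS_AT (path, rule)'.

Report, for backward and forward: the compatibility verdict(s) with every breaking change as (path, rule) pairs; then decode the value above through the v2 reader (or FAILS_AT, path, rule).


arrows below run writer -> reader for User
checking backward for User: reader v2 against writer v1:
  geo: Geo -> Geo, writer optional; from geo
  attempts: int64 -> int64, writer required; from attempts
  verified: bool -> bool, writer optional; from verified
  score: float64 -> float64, writer optional; from score
  factor: float64 -> float64, writer optional; from factor
  archived: bool -> bool, writer optional; from archived
  leftover writer field: zip
  geo.balance: float64 -> float64, writer optional; from geo.balance
  geo.blob: bytes -> bytes, writer optional; from geo.blob
  nothing fires on User: backward is COMPATIBLE
checking forward for User: reader v1 against writer v2:
  geo: Geo -> Geo, writer optional; from geo
  attempts: int64 -> int64, writer required; from attempts
  verified: bool -> bool, writer optional; from verified
  no writer field matches reader zip
  score: float64 -> float64, writer optional; from score
  factor: float64 -> float64, writer optional; from factor
  archived: bool -> bool, writer optional; from archived
  geo.balance: float64 -> float64, writer optional; from geo.balance
  geo.blob: bytes -> bytes, writer optional; from geo.blob
  nothing fires on User: forward is COMPATIBLE
decode (reader v2):
  geo.balance := 1.5
  geo.blob := null (absent, optional -> null)
  attempts := 5
  verified := true (absent -> default)
  score := 0.0
  factor := 3.75
  archived := null (absent, optional -> null)
  writer zip: reserved -> dropped
  => decoded: {"geo": {"balance": 1.5, "blob": null}, "attempts": 5, "verified": true, "score": 0.0, "factor": 3.75, "archived": null}

backward: COMPATIBLE []; forward: COMPATIBLE []; decoded: {"geo": {"balance": 1.5, "blob": null}, "attempts": 5, "verified": true, "score": 0.0, "factor": 3.75, "archived": null}


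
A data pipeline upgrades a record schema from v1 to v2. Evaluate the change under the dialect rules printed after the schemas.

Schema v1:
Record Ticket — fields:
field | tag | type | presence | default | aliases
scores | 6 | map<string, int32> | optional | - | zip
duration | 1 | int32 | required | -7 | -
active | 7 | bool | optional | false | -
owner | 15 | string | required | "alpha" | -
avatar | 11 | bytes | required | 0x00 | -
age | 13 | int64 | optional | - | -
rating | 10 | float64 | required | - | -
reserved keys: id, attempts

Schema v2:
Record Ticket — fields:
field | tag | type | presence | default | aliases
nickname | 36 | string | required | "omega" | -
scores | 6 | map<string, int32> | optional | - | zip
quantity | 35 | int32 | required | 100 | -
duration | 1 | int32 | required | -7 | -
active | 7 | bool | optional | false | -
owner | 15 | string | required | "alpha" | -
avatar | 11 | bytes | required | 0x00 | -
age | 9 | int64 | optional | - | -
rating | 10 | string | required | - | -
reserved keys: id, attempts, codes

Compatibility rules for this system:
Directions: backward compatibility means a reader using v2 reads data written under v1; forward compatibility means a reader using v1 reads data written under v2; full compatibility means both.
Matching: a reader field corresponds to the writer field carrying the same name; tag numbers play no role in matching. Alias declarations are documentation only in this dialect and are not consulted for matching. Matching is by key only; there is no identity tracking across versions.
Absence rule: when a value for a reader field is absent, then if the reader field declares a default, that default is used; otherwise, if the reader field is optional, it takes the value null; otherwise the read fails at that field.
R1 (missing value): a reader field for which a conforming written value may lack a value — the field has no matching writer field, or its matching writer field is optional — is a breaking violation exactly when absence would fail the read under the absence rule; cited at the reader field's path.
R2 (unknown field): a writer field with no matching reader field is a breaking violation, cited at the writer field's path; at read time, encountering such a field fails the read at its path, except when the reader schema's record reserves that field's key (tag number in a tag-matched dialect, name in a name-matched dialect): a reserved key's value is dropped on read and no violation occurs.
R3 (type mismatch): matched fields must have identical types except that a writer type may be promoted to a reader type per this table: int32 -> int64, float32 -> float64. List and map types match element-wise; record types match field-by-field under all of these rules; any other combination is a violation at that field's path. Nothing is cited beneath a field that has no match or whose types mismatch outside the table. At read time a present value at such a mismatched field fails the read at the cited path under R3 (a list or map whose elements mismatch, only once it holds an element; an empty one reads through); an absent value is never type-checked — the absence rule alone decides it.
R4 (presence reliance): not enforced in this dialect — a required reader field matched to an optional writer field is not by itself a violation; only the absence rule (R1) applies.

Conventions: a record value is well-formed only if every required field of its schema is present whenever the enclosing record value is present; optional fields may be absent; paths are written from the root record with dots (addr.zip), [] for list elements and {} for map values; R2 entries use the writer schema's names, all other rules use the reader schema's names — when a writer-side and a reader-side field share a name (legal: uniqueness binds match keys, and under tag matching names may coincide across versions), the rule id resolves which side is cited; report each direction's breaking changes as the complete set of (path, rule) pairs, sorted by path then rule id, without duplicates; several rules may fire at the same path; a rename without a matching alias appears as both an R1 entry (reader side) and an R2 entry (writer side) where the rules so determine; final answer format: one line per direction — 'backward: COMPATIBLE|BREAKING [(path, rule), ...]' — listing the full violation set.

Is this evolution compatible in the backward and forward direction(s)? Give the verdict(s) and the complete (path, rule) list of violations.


the writer's type comes first in each Ticket pair
backward pass over Ticket, reader schema v2, writer schema v1:
  nickname: no writer match
  map<string, int32> -> map<string, int32>, writer optional: scores aligns to scores
  quantity: no writer match
  int32 -> int32, writer required: duration aligns to duration
  bool -> bool, writer optional: active aligns to active
  string -> string, writer required: owner aligns to owner
  bytes -> bytes, writer required: avatar aligns to avatar
  int64 -> int64, writer optional: age aligns to age
  float64 -> string, writer required: rating aligns to rating
  rule R3 violated at rating
  => 1 violation(s): backward is BREAKING for Ticket
forward pass over Ticket, reader schema v1, writer schema v2:
  map<string, int32> -> map<string, int32>, writer optional: scores aligns to scores
  int32 -> int32, writer required: duration aligns to duration
  bool -> bool, writer optional: active aligns to active
  string -> string, writer required: owner aligns to owner
  bytes -> bytes, writer required: avatar aligns to avatar
  int64 -> int64, writer optional: age aligns to age
  string -> float64, writer required: rating aligns to rating
  leftover writer field: nickname
  leftover writer field: quantity
  rule R2 violated at nickname
  rule R2 violated at quantity
  rule R3 violated at rating
  => 3 violation(s): forward is BREAKING for Ticket

backward: BREAKING [(rating, R3)]; forward: BREAKING [(nickname, R2), (quantity, R2), (rating, R3)]


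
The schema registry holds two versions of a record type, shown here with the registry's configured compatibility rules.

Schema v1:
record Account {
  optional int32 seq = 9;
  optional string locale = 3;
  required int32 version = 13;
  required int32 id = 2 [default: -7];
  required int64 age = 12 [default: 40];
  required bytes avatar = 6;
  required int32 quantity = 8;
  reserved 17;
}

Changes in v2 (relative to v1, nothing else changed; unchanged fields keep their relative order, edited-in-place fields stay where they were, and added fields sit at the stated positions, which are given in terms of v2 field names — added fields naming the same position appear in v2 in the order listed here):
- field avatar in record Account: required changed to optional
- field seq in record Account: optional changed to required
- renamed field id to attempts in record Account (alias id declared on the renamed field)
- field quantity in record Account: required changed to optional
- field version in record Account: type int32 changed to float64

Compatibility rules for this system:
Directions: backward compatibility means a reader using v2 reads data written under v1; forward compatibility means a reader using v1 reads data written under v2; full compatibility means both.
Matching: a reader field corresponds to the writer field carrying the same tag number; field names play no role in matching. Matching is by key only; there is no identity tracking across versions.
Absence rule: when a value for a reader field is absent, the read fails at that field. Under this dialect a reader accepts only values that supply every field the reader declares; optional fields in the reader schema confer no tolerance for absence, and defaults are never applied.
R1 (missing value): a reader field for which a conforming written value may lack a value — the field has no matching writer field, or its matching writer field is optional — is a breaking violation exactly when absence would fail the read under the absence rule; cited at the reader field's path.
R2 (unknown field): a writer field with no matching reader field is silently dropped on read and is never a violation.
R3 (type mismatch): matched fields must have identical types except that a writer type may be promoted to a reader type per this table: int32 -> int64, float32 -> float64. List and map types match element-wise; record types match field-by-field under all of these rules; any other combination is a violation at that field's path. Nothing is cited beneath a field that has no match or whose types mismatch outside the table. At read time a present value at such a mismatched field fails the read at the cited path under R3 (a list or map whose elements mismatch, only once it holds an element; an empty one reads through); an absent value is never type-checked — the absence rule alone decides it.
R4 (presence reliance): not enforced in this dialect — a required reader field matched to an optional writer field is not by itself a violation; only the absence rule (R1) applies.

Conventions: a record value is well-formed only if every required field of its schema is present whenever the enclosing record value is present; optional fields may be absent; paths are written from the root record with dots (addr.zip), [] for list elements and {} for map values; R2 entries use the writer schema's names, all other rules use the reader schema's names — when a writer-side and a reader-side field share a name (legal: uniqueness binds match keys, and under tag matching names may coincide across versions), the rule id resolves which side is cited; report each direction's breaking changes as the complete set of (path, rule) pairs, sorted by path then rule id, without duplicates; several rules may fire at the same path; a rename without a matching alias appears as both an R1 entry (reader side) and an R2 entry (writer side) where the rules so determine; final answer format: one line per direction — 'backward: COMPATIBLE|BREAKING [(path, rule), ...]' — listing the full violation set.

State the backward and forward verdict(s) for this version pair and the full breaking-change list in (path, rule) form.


backward: BREAKING [(locale, R1), (seq, R1), (version, R3)]; forward: BREAKING [(avatar, R1), (locale, R1), (quantity, R1), (version, R3)]

the writer's type comes first in each Account pair
backward pass over Account, reader schema v2, writer schema v1:
  int32 -> int32, writer optional: seq aligns to seq
  string -> string, writer optional: locale aligns to locale
  int32 -> float64, writer required: version aligns to version
  int32 -> int32, writer required: attempts aligns to id
  int64 -> int64, writer required: age aligns to age
  bytes -> bytes, writer required: avatar aligns to avatar
  int32 -> int32, writer required: quantity aligns to quantity
  violation R1 at locale
  violation R1 at seq
  violation R3 at version
  => backward: BREAKING (3)
forward pass over Account, reader schema v1, writer schema v2:
  int32 -> int32, writer required: seq aligns to seq
  string -> string, writer optional: locale aligns to locale
  float64 -> int32, writer required: version aligns to version
  int32 -> int32, writer required: id aligns to attempts
  int64 -> int64, writer required: age aligns to age
  bytes -> bytes, writer optional: avatar aligns to avatar
  int32 -> int32, writer optional: quantity aligns to quantity
  violation R1 at avatar
  violation R1 at locale
  violation R1 at quantity
  violation R3 at version
  => forward: BREAKING (4)
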